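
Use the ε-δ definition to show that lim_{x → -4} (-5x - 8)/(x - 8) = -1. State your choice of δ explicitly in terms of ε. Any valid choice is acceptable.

δ = min(6, (3/2)ε)

Fix ε > 0. We want δ > 0 with 0 < |x + 4| < δ ⇒ |(-5x - 8)/(x - 8) + 1| < ε.
Combining over a common denominator, (-5x - 8)/(x - 8) + 1 = [(-5x - 8)·(-12) − 12·(x - 8)] / [(-12)·(x - 8)] = 48(x + 4) / ((-12)(x - 8)).
So |(-5x - 8)/(x - 8) + 1| = 48|x + 4| / (12·|x − 8|).
Restrict δ ≤ 6. Then |x + 4| < 6 gives |x − 8| = |(x + 4) + (-12)| ≥ 12 − 6 = 6.
Hence |(-5x - 8)/(x - 8) + 1| < 48|x + 4|/(12·6) = (2/3)|x + 4|, which is < ε once |x + 4| < (3/2)ε.
Take δ = min(6, (3/2)ε). Then 0 < |x + 4| < δ forces both bounds, so |(-5x - 8)/(x - 8) + 1| < ε.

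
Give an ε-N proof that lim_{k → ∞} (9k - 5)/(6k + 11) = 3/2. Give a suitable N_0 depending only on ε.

Let ε > 0 be given. For k ≥ 1, |(9k - 5)/(6k + 11) − (3/2)| = |-129|/(6(6k + 11)) = 129/(6(6k + 11)).
Since 6k + 11 ≥ 6k for k ≥ 1, this is ≤ 129/(6·6k) = (43/12)/k.
So |(9k - 5)/(6k + 11) − (3/2)| < ε whenever k > (43/12)/ε.
Take N_0 = (43/12)/ε. If k > N_0 then |(9k - 5)/(6k + 11) − (3/2)| ≤ (43/12)/k < ε.

N_0 = (43/12)/ε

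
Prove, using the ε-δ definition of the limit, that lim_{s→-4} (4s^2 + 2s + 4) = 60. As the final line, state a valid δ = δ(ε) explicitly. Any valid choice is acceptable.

δ = min(1, ε/34)

Suppose ε > 0. We want δ > 0 such that 0 < |s + 4| < δ implies |(4s^2 + 2s + 4) − 60| < ε.
(4s^2 + 2s + 4) − 60 = 4s^2 + 2s - 56 = (s + 4)(4s - 14).
So |(4s^2 + 2s + 4) − 60| = |s + 4|·|4s - 14|.
Assume first that |s + 4| < 1, so |s| < 5. Then |4s - 14| ≤ 4·5 + 14 = 34.
Hence |(4s^2 + 2s + 4) − 60| ≤ 34|s + 4| < ε provided |s + 4| < ε/34.
Choosing δ = min(1, ε/34) ensures both conditions, hence |(4s^2 + 2s + 4) − 60| < ε.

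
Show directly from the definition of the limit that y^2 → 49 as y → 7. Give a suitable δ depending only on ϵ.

Let ϵ > 0. We seek δ > 0 with 0 < |y − 7| < δ ⇒ |y^2 − 49| < ϵ.
Factor: y^2 − 49 = (y − 7)(y + 7), so |y^2 − 49| = |y − 7|·|y + 7|.
Restrict δ ≤ 2. Then |y − 7| < 2 gives |y| < 9, so by the triangle inequality |y + 7| ≤ 9 + 7 = 16.
Hence |y^2 − 49| ≤ 16|y − 7|, which is < ϵ once |y − 7| < ϵ/16.
Take δ = min(2, ϵ/16). If 0 < |y − 7| < δ then both bounds hold and |y^2 − 49| ≤ 16|y − 7| < 16·(ϵ/16) = ϵ.

δ = min(2, ϵ/16)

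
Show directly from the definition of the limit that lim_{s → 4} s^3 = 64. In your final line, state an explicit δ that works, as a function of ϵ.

δ = min(2, ϵ/76)

Fix ϵ > 0. We seek δ > 0 with 0 < |s − 4| < δ ⇒ |s^3 − 64| < ϵ.
Factor: s^3 − 64 = (s − 4)(s^2 + 4s + 16), so |s^3 − 64| = |s − 4|·|s^2 + 4s + 16|.
Restrict δ ≤ 2. Then |s − 4| < 2 gives |s| < 6, so by the triangle inequality |s^2 + 4s + 16| ≤ 6^2 + 4·6 + 16 = 76.
Hence |s^3 − 64| ≤ 76|s − 4|, which is < ϵ once |s − 4| < ϵ/76.
Take δ = min(2, ϵ/76). If 0 < |s − 4| < δ then both bounds hold and |s^3 − 64| ≤ 76|s − 4| < 76·(ϵ/76) = ϵ.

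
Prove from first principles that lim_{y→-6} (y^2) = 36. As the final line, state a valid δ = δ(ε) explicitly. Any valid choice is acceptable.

Let ε > 0. We seek δ > 0 with 0 < |y + 6| < δ ⇒ |y^2 − 36| < ε.
Factor: y^2 − 36 = (y + 6)(y - 6), so |y^2 − 36| = |y + 6|·|y - 6|.
Impose δ ≤ 2 so that |y| < 8; then |y - 6| ≤ 14.
Hence |y^2 − 36| ≤ 14|y + 6|, which is < ε once |y + 6| < ε/14.
Take δ = min(2, ε/14). If 0 < |y + 6| < δ then both bounds hold and |y^2 − 36| ≤ 14|y + 6| < 14·(ε/14) = ε.

δ = min(2, ε/14)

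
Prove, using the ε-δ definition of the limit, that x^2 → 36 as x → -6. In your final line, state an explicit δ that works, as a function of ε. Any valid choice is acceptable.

Let ε > 0 be given. We seek δ > 0 with 0 < |x + 6| < δ ⇒ |x^2 − 36| < ε.
Factor: x^2 − 36 = (x + 6)(x - 6), so |x^2 − 36| = |x + 6|·|x - 6|.
Impose δ ≤ 1 so that |x| < 7; then |x - 6| ≤ 13.
Hence |x^2 − 36| ≤ 13|x + 6|, which is < ε once |x + 6| < ε/13.
Take δ = min(1, ε/13). If 0 < |x + 6| < δ then both bounds hold and |x^2 − 36| ≤ 13|x + 6| < 13·(ε/13) = ε.

δ = min(1, ε/13)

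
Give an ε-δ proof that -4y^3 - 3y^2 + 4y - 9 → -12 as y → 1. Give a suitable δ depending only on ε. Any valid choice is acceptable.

δ = min(1, ε/33)

Let ε > 0. We want δ > 0 such that 0 < |y − 1| < δ implies |(-4y^3 - 3y^2 + 4y - 9) + 12| < ε.
(-4y^3 - 3y^2 + 4y - 9) + 12 = -4y^3 - 3y^2 + 4y + 3 = (y − 1)(-4y^2 - 7y - 3).
So |(-4y^3 - 3y^2 + 4y - 9) + 12| = |y − 1|·|-4y^2 - 7y - 3|.
Require δ ≤ 1. Then |y − 1| < 1 gives |y| < 2, and by the triangle inequality |-4y^2 - 7y - 3| ≤ 4·2^2 + 7·2 + 3 = 33.
Hence |(-4y^3 - 3y^2 + 4y - 9) + 12| ≤ 33|y − 1| < ε provided |y − 1| < ε/33.
Take δ = min(1, ε/33). Then 0 < |y − 1| < δ gives both |y − 1| < 1 and |y − 1| < ε/33, so |(-4y^3 - 3y^2 + 4y - 9) + 12| < ε.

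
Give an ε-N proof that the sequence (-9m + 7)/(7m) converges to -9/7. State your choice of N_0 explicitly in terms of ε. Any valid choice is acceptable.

Let ε > 0 be given. For m ≥ 1, |(-9m + 7)/(7m) + 9/7| = |49|/(7(7m)) = 49/(7(7m)).
Since 7m ≥ 7m for m ≥ 1, this is ≤ 49/(7·7m) = 1/m.
So |(-9m + 7)/(7m) + 9/7| < ε whenever m > 1/ε.
Take N_0 = 1/ε. If m > N_0 then |(-9m + 7)/(7m) + 9/7| ≤ 1/m < ε.

N_0 = 1/ε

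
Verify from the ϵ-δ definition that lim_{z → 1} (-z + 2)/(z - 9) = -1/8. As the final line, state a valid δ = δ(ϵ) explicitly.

Let ϵ > 0 be given. We want δ > 0 with 0 < |z − 1| < δ ⇒ |(-z + 2)/(z - 9) + 1/8| < ϵ.
Combining over a common denominator, (-z + 2)/(z - 9) + 1/8 = [(-z + 2)·(-8) − 1·(z - 9)] / [(-8)·(z - 9)] = 7(z − 1) / ((-8)(z - 9)).
So |(-z + 2)/(z - 9) + 1/8| = 7|z − 1| / (8·|z − 9|).
Restrict δ ≤ 4. Then |z − 1| < 4 gives |z − 9| = |(z − 1) + (-8)| ≥ 8 − 4 = 4.
Hence |(-z + 2)/(z - 9) + 1/8| < 7|z − 1|/(8·4) = (7/32)|z − 1|, which is < ϵ once |z − 1| < (32/7)ϵ.
Take δ = min(4, (32/7)ϵ). Then 0 < |z − 1| < δ forces both bounds, so |(-z + 2)/(z - 9) + 1/8| < ϵ.

δ = min(4, (32/7)ϵ)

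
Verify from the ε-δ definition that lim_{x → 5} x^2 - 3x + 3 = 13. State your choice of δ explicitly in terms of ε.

Let ε > 0 be given. We want δ > 0 such that 0 < |x − 5| < δ implies |(x^2 - 3x + 3) − 13| < ε.
(x^2 - 3x + 3) − 13 = x^2 - 3x - 10 = (x − 5)(x + 2).
So |(x^2 - 3x + 3) − 13| = |x − 5|·|x + 2|.
Assume first that |x − 5| < 2, so |x| < 7. Then |x + 2| ≤ 7 + 2 = 9.
Hence |(x^2 - 3x + 3) − 13| ≤ 9|x − 5| < ε provided |x − 5| < ε/9.
Choosing δ = min(2, ε/9) ensures both conditions, hence |(x^2 - 3x + 3) − 13| < ε.

δ = min(2, ε/9)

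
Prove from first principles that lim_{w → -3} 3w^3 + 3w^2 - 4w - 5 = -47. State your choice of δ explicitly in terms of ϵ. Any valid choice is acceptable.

δ = min(2, ϵ/119)

Let ϵ > 0 be given. We want δ > 0 such that 0 < |w + 3| < δ implies |(3w^3 + 3w^2 - 4w - 5) + 47| < ϵ.
(3w^3 + 3w^2 - 4w - 5) + 47 = 3w^3 + 3w^2 - 4w + 42 = (w + 3)(3w^2 - 6w + 14).
So |(3w^3 + 3w^2 - 4w - 5) + 47| = |w + 3|·|3w^2 - 6w + 14|.
Assume first that |w + 3| < 2, so |w| < 5. Then |3w^2 - 6w + 14| ≤ 3·5^2 + 6·5 + 14 = 119.
Hence |(3w^3 + 3w^2 - 4w - 5) + 47| ≤ 119|w + 3| < ϵ provided |w + 3| < ϵ/119.
Take δ = min(2, ϵ/119). Then 0 < |w + 3| < δ gives both |w + 3| < 2 and |w + 3| < ϵ/119, so |(3w^3 + 3w^2 - 4w - 5) + 47| < ϵ.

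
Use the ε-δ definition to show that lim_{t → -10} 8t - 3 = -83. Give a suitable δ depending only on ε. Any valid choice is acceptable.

δ = ε/8

Fix ε > 0. We need δ > 0 so that 0 < |t + 10| < δ implies |(8t - 3) + 83| < ε.
|(8t - 3) + 83| = |8t + 80| = 8|t + 10|.
Thus it suffices that |t + 10| < ε/8.
Choosing δ = ε/8 gives |(8t - 3) + 83| = 8|t + 10| < ε whenever |t + 10| < δ.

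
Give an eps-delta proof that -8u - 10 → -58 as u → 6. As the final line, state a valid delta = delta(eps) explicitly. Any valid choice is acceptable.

Let eps > 0 be given. We need delta > 0 so that 0 < |u − 6| < delta implies |(-8u - 10) + 58| < eps.
Since (-8u - 10) + 58 = -8(u − 6), we have |(-8u - 10) + 58| = 8|u − 6|.
So 8|u − 6| < eps exactly when |u − 6| < eps/8.
Choosing delta = eps/8 gives |(-8u - 10) + 58| = 8|u − 6| < eps whenever |u − 6| < delta.

delta = eps/8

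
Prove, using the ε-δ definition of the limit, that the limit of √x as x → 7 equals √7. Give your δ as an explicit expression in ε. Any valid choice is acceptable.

δ = min(7, √7·ε)

Let ε > 0. We want δ > 0 such that 0 < |x − 7| < δ implies |√x − √7| < ε.
Rationalise: √x − √7 = (x − 7)/(√x + √7), so |√x − √7| = |x − 7|/(√x + √7).
Restrict δ ≤ 7 so that |x − 7| < 7 forces x > 0, and then √x + √7 > √7.
Hence |√x − √7| < |x − 7|/√7, which is < ε once |x − 7| < √7·ε.
Take δ = min(7, √7·ε). If 0 < |x − 7| < δ then x > 0 and |√x − √7| < |x − 7|/√7 < ε.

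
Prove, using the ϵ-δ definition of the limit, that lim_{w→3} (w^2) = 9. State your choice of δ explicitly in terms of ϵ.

Let ϵ > 0 be given. We seek δ > 0 with 0 < |w − 3| < δ ⇒ |w^2 − 9| < ϵ.
Factor: w^2 − 9 = (w − 3)(w + 3), so |w^2 − 9| = |w − 3|·|w + 3|.
Restrict δ ≤ 1. Then |w − 3| < 1 gives |w| < 4, so by the triangle inequality |w + 3| ≤ 4 + 3 = 7.
Hence |w^2 − 9| ≤ 7|w − 3|, which is < ϵ once |w − 3| < ϵ/7.
Take δ = min(1, ϵ/7). If 0 < |w − 3| < δ then both bounds hold and |w^2 − 9| ≤ 7|w − 3| < 7·(ϵ/7) = ϵ.

δ = min(1, ϵ/7)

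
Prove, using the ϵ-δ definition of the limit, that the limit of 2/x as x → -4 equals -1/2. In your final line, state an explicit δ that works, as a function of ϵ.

δ = min(2, 4ϵ)

Let ϵ > 0 be given. We seek δ > 0 such that 0 < |x + 4| < δ implies |2/x + 1/2| < ϵ.
|2/x + 1/2| = 2·|-4 − x|/(4·|x|) = 2|x + 4|/(4|x|).
Restrict δ ≤ 2. Then |x + 4| < 2 gives |x| > 2, so 4|x| > 8.
Then |2/x + 1/2| < 2|x + 4|/8, which is < ϵ when |x + 4| < 4ϵ.
Take δ = min(2, 4ϵ). Then 0 < |x + 4| < δ gives both |x + 4| < 2 and |x + 4| < 4ϵ, so |2/x + 1/2| < ϵ.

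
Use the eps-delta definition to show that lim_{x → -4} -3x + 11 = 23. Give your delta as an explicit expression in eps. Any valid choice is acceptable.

delta = eps/3

Fix eps > 0. We need delta > 0 so that 0 < |x + 4| < delta implies |(-3x + 11) − 23| < eps.
|(-3x + 11) − 23| = |-3x - 12| = 3|x + 4|.
So 3|x + 4| < eps exactly when |x + 4| < eps/3.
Take delta = eps/3. If 0 < |x + 4| < delta then |(-3x + 11) − 23| = 3|x + 4| < 3·(eps/3) = eps.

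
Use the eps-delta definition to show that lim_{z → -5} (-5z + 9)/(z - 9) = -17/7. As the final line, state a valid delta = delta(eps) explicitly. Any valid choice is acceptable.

Let eps > 0 be given. We want delta > 0 with 0 < |z + 5| < delta ⇒ |(-5z + 9)/(z - 9) + 17/7| < eps.
Combining over a common denominator, (-5z + 9)/(z - 9) + 17/7 = [(-5z + 9)·(-14) − 34·(z - 9)] / [(-14)·(z - 9)] = 36(z + 5) / ((-14)(z - 9)).
So |(-5z + 9)/(z - 9) + 17/7| = 36|z + 5| / (14·|z − 9|).
Restrict delta ≤ 7. Then |z + 5| < 7 gives |z − 9| = |(z + 5) + (-14)| ≥ 14 − 7 = 7.
Hence |(-5z + 9)/(z - 9) + 17/7| < 36|z + 5|/(14·7) = (18/49)|z + 5|, which is < eps once |z + 5| < (49/18)eps.
Take delta = min(7, (49/18)eps). Then 0 < |z + 5| < delta forces both bounds, so |(-5z + 9)/(z - 9) + 17/7| < eps.

delta = min(7, (49/18)eps)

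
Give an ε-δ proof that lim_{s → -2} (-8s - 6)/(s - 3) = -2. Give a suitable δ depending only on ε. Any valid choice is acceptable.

δ = min(5/2, (5/12)ε)

Let ε > 0. We want δ > 0 with 0 < |s + 2| < δ ⇒ |(-8s - 6)/(s - 3) + 2| < ε.
Combining over a common denominator, (-8s - 6)/(s - 3) + 2 = [(-8s - 6)·(-5) − 10·(s - 3)] / [(-5)·(s - 3)] = 30(s + 2) / ((-5)(s - 3)).
So |(-8s - 6)/(s - 3) + 2| = 30|s + 2| / (5·|s − 3|).
Require δ ≤ 5/2, so |s − 3| ≥ |-5| − |s + 2| > 5 − 5/2 = 5/2.
Hence |(-8s - 6)/(s - 3) + 2| < 30|s + 2|/(5·(5/2)) = (12/5)|s + 2|, which is < ε once |s + 2| < (5/12)ε.
Take δ = min(5/2, (5/12)ε). Then 0 < |s + 2| < δ forces both bounds, so |(-8s - 6)/(s - 3) + 2| < ε.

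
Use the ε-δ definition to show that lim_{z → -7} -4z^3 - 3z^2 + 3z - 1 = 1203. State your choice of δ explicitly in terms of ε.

Suppose ε > 0. We want δ > 0 such that 0 < |z + 7| < δ implies |(-4z^3 - 3z^2 + 3z - 1) − 1203| < ε.
(-4z^3 - 3z^2 + 3z - 1) − 1203 = -4z^3 - 3z^2 + 3z - 1204 = (z + 7)(-4z^2 + 25z - 172).
So |(-4z^3 - 3z^2 + 3z - 1) − 1203| = |z + 7|·|-4z^2 + 25z - 172|.
Require δ ≤ 1. Then |z + 7| < 1 gives |z| < 8, and by the triangle inequality |-4z^2 + 25z - 172| ≤ 4·8^2 + 25·8 + 172 = 628.
Hence |(-4z^3 - 3z^2 + 3z - 1) − 1203| ≤ 628|z + 7| < ε provided |z + 7| < ε/628.
Choosing δ = min(1, ε/628) ensures both conditions, hence |(-4z^3 - 3z^2 + 3z - 1) − 1203| < ε.

δ = min(1, ε/628)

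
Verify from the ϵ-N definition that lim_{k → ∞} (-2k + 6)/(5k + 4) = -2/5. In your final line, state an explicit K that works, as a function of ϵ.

K = (38/25)/ϵ

Fix ϵ > 0. For k ≥ 1, |(-2k + 6)/(5k + 4) + 2/5| = |38|/(5(5k + 4)) = 38/(5(5k + 4)).
Since 5k + 4 ≥ 5k for k ≥ 1, this is ≤ 38/(5·5k) = (38/25)/k.
So |(-2k + 6)/(5k + 4) + 2/5| < ϵ whenever k > (38/25)/ϵ.
Take K = (38/25)/ϵ. If k > K then |(-2k + 6)/(5k + 4) + 2/5| ≤ (38/25)/k < ϵ.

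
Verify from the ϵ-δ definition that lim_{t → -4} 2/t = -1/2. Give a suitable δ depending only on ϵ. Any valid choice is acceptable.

Fix ϵ > 0. We seek δ > 0 such that 0 < |t + 4| < δ implies |2/t + 1/2| < ϵ.
|2/t + 1/2| = 2·|-4 − t|/(4·|t|) = 2|t + 4|/(4|t|).
Require δ ≤ 2 so that |t| > 4 − 2 = 2, hence 4|t| > 8.
Then |2/t + 1/2| < 2|t + 4|/8, which is < ϵ when |t + 4| < 4ϵ.
Take δ = min(2, 4ϵ). Then 0 < |t + 4| < δ gives both |t + 4| < 2 and |t + 4| < 4ϵ, so |2/t + 1/2| < ϵ.

δ = min(2, 4ϵ)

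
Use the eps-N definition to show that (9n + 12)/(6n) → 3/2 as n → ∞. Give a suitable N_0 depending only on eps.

Let eps > 0. For n ≥ 1, |(9n + 12)/(6n) − (3/2)| = |72|/(6(6n)) = 72/(6(6n)).
Since 6n ≥ 6n for n ≥ 1, this is ≤ 72/(6·6n) = 2/n.
So |(9n + 12)/(6n) − (3/2)| < eps whenever n > 2/eps.
Take N_0 = 2/eps. If n > N_0 then |(9n + 12)/(6n) − (3/2)| ≤ 2/n < eps.

N_0 = 2/eps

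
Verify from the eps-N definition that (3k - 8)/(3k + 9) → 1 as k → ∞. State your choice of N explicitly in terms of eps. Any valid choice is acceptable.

N = (17/3)/eps

Let eps > 0. For k ≥ 1, |(3k - 8)/(3k + 9) − 1| = |-51|/(3(3k + 9)) = 51/(3(3k + 9)).
Since 3k + 9 ≥ 3k for k ≥ 1, this is ≤ 51/(3·3k) = (17/3)/k.
So |(3k - 8)/(3k + 9) − 1| < eps whenever k > (17/3)/eps.
Take N = (17/3)/eps. If k > N then |(3k - 8)/(3k + 9) − 1| ≤ (17/3)/k < eps.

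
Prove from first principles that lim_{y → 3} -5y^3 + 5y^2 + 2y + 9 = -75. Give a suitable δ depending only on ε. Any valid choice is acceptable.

δ = min(1, ε/148)

Suppose ε > 0. We want δ > 0 such that 0 < |y − 3| < δ implies |(-5y^3 + 5y^2 + 2y + 9) + 75| < ε.
(-5y^3 + 5y^2 + 2y + 9) + 75 = -5y^3 + 5y^2 + 2y + 84 = (y − 3)(-5y^2 - 10y - 28).
So |(-5y^3 + 5y^2 + 2y + 9) + 75| = |y − 3|·|-5y^2 - 10y - 28|.
Assume first that |y − 3| < 1, so |y| < 4. Then |-5y^2 - 10y - 28| ≤ 5·4^2 + 10·4 + 28 = 148.
Hence |(-5y^3 + 5y^2 + 2y + 9) + 75| ≤ 148|y − 3| < ε provided |y − 3| < ε/148.
Choosing δ = min(1, ε/148) ensures both conditions, hence |(-5y^3 + 5y^2 + 2y + 9) + 75| < ε.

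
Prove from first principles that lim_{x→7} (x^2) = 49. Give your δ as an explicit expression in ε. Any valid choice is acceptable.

Let ε > 0. We seek δ > 0 with 0 < |x − 7| < δ ⇒ |x^2 − 49| < ε.
Factor: x^2 − 49 = (x − 7)(x + 7), so |x^2 − 49| = |x − 7|·|x + 7|.
Restrict δ ≤ 1. Then |x − 7| < 1 gives |x| < 8, so by the triangle inequality |x + 7| ≤ 8 + 7 = 15.
Hence |x^2 − 49| ≤ 15|x − 7|, which is < ε once |x − 7| < ε/15.
Take δ = min(1, ε/15). If 0 < |x − 7| < δ then both bounds hold and |x^2 − 49| ≤ 15|x − 7| < 15·(ε/15) = ε.

δ = min(1, ε/15)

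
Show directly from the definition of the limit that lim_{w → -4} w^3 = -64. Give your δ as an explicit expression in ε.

Let ε > 0. We seek δ > 0 with 0 < |w + 4| < δ ⇒ |w^3 + 64| < ε.
Factor: w^3 + 64 = (w + 4)(w^2 - 4w + 16), so |w^3 + 64| = |w + 4|·|w^2 - 4w + 16|.
Restrict δ ≤ 2. Then |w + 4| < 2 gives |w| < 6, so by the triangle inequality |w^2 - 4w + 16| ≤ 6^2 + 4·6 + 16 = 76.
Hence |w^3 + 64| ≤ 76|w + 4|, which is < ε once |w + 4| < ε/76.
Take δ = min(2, ε/76). If 0 < |w + 4| < δ then both bounds hold and |w^3 + 64| ≤ 76|w + 4| < 76·(ε/76) = ε.

δ = min(2, ε/76)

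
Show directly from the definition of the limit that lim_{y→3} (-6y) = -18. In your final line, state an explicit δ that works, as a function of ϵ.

δ = ϵ/6

Let ϵ > 0. We need δ > 0 so that 0 < |y − 3| < δ implies |(-6y) + 18| < ϵ.
|(-6y) + 18| = |-6y + 18| = 6|y − 3|.
Thus it suffices that |y − 3| < ϵ/6.
Choosing δ = ϵ/6 gives |(-6y) + 18| = 6|y − 3| < ϵ whenever |y − 3| < δ.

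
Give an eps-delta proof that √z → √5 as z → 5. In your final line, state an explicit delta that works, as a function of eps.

delta = min(5, √5·eps)

Let eps > 0 be given. We want delta > 0 such that 0 < |z − 5| < delta implies |√z − √5| < eps.
Rationalise: √z − √5 = (z − 5)/(√z + √5), so |√z − √5| = |z − 5|/(√z + √5).
Restrict delta ≤ 5 so that |z − 5| < 5 forces z > 0, and then √z + √5 > √5.
Hence |√z − √5| < |z − 5|/√5, which is < eps once |z − 5| < √5·eps.
Take delta = min(5, √5·eps). If 0 < |z − 5| < delta then z > 0 and |√z − √5| < |z − 5|/√5 < eps.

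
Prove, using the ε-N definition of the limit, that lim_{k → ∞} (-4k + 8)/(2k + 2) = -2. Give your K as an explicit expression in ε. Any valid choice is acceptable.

Let ε > 0 be given. For k ≥ 1, |(-4k + 8)/(2k + 2) + 2| = |24|/(2(2k + 2)) = 24/(2(2k + 2)).
Since 2k + 2 ≥ 2k for k ≥ 1, this is ≤ 24/(2·2k) = 6/k.
So |(-4k + 8)/(2k + 2) + 2| < ε whenever k > 6/ε.
Take K = 6/ε. If k > K then |(-4k + 8)/(2k + 2) + 2| ≤ 6/k < ε.

K = 6/ε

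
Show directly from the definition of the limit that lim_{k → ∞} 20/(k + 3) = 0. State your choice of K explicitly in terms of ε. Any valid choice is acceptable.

Fix ε > 0. For k ≥ 1, |20/(k + 3) − 0| = 20/(k + 3) ≤ 20/k.
We need 20/k < ε, i.e. k > 20/ε.
Take K = 20/ε. If k > K then |20/(k + 3)| ≤ 20/k < ε.

K = 20/ε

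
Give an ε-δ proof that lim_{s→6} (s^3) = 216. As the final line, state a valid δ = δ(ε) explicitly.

Suppose ε > 0. We seek δ > 0 with 0 < |s − 6| < δ ⇒ |s^3 − 216| < ε.
Factor: s^3 − 216 = (s − 6)(s^2 + 6s + 36), so |s^3 − 216| = |s − 6|·|s^2 + 6s + 36|.
Impose δ ≤ 2 so that |s| < 8; then |s^2 + 6s + 36| ≤ 148.
Hence |s^3 − 216| ≤ 148|s − 6|, which is < ε once |s − 6| < ε/148.
Take δ = min(2, ε/148). If 0 < |s − 6| < δ then both bounds hold and |s^3 − 216| ≤ 148|s − 6| < 148·(ε/148) = ε.

δ = min(2, ε/148)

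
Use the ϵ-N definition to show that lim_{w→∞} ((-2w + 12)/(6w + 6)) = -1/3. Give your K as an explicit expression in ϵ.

Let ϵ > 0. We seek K > 0 such that w > K implies |(-2w + 12)/(6w + 6) + 1/3| < ϵ.
(-2w + 12)/(6w + 6) + 1/3 = (6(-2w + 12) − (-2)(6w + 6)) / (6(6w + 6)) = 84/(6(6w + 6)).
For w > 0 we have 6w + 6 > 6w, so |(-2w + 12)/(6w + 6) + 1/3| = 84/(6(6w + 6)) < 84/(6·6w) = (7/3)/w.
Thus |(-2w + 12)/(6w + 6) + 1/3| < ϵ whenever w > (7/3)/ϵ.
Take K = (7/3)/ϵ. If w > K then |(-2w + 12)/(6w + 6) + 1/3| < (7/3)/w < ϵ.

K = (7/3)/ϵ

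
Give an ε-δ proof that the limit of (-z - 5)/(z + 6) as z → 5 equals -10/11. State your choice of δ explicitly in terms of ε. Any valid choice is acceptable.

δ = min(11/2, (121/2)ε)

Let ε > 0 be given. We want δ > 0 with 0 < |z − 5| < δ ⇒ |(-z - 5)/(z + 6) + 10/11| < ε.
Combining over a common denominator, (-z - 5)/(z + 6) + 10/11 = [(-z - 5)·11 − (-10)·(z + 6)] / [11·(z + 6)] = -1(z − 5) / (11(z + 6)).
So |(-z - 5)/(z + 6) + 10/11| = |z − 5| / (11·|z + 6|).
Require δ ≤ 11/2, so |z + 6| ≥ |11| − |z − 5| > 11 − 11/2 = 11/2.
Hence |(-z - 5)/(z + 6) + 10/11| < |z − 5|/(11·(11/2)) = (2/121)|z − 5|, which is < ε once |z − 5| < (121/2)ε.
Take δ = min(11/2, (121/2)ε). Then 0 < |z − 5| < δ forces both bounds, so |(-z - 5)/(z + 6) + 10/11| < ε.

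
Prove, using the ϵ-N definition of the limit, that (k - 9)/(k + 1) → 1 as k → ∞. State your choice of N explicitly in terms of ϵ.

Fix ϵ > 0. For k ≥ 1, |(k - 9)/(k + 1) − 1| = |-10|/((k + 1)) = 10/((k + 1)).
Since k + 1 ≥ k for k ≥ 1, this is ≤ 10/(k) = 10/k.
So |(k - 9)/(k + 1) − 1| < ϵ whenever k > 10/ϵ.
Take N = 10/ϵ. If k > N then |(k - 9)/(k + 1) − 1| ≤ 10/k < ϵ.

N = 10/ϵ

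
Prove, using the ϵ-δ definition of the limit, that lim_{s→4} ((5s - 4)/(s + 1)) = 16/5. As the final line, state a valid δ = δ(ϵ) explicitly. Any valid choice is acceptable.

δ = min(5/2, (25/18)ϵ)

Let ϵ > 0. We want δ > 0 with 0 < |s − 4| < δ ⇒ |(5s - 4)/(s + 1) − (16/5)| < ϵ.
Combining over a common denominator, (5s - 4)/(s + 1) − (16/5) = [(5s - 4)·5 − 16·(s + 1)] / [5·(s + 1)] = 9(s − 4) / (5(s + 1)).
So |(5s - 4)/(s + 1) − (16/5)| = 9|s − 4| / (5·|s + 1|).
Restrict δ ≤ 5/2. Then |s − 4| < 5/2 gives |s + 1| = |(s − 4) + 5| ≥ 5 − 5/2 = 5/2.
Hence |(5s - 4)/(s + 1) − (16/5)| < 9|s − 4|/(5·(5/2)) = (18/25)|s − 4|, which is < ϵ once |s − 4| < (25/18)ϵ.
Take δ = min(5/2, (25/18)ϵ). Then 0 < |s − 4| < δ forces both bounds, so |(5s - 4)/(s + 1) − (16/5)| < ϵ.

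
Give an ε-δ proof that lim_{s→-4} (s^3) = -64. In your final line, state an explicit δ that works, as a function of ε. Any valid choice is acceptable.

Let ε > 0. We seek δ > 0 with 0 < |s + 4| < δ ⇒ |s^3 + 64| < ε.
Factor: s^3 + 64 = (s + 4)(s^2 - 4s + 16), so |s^3 + 64| = |s + 4|·|s^2 - 4s + 16|.
Impose δ ≤ 2 so that |s| < 6; then |s^2 - 4s + 16| ≤ 76.
Hence |s^3 + 64| ≤ 76|s + 4|, which is < ε once |s + 4| < ε/76.
Take δ = min(2, ε/76). If 0 < |s + 4| < δ then both bounds hold and |s^3 + 64| ≤ 76|s + 4| < 76·(ε/76) = ε.

δ = min(2, ε/76)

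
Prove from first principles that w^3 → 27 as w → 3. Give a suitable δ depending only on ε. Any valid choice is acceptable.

δ = min(1, ε/37)

Suppose ε > 0. We seek δ > 0 with 0 < |w − 3| < δ ⇒ |w^3 − 27| < ε.
Factor: w^3 − 27 = (w − 3)(w^2 + 3w + 9), so |w^3 − 27| = |w − 3|·|w^2 + 3w + 9|.
Restrict δ ≤ 1. Then |w − 3| < 1 gives |w| < 4, so by the triangle inequality |w^2 + 3w + 9| ≤ 4^2 + 3·4 + 9 = 37.
Hence |w^3 − 27| ≤ 37|w − 3|, which is < ε once |w − 3| < ε/37.
Take δ = min(1, ε/37). If 0 < |w − 3| < δ then both bounds hold and |w^3 − 27| ≤ 37|w − 3| < 37·(ε/37) = ε.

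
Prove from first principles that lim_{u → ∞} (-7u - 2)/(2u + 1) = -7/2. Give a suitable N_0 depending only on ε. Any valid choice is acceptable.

Let ε > 0 be given. We seek N_0 > 0 such that u > N_0 implies |(-7u - 2)/(2u + 1) + 7/2| < ε.
(-7u - 2)/(2u + 1) + 7/2 = (2(-7u - 2) − (-7)(2u + 1)) / (2(2u + 1)) = 3/(2(2u + 1)).
For u > 0 we have 2u + 1 > 2u, so |(-7u - 2)/(2u + 1) + 7/2| = 3/(2(2u + 1)) < 3/(2·2u) = (3/4)/u.
Thus |(-7u - 2)/(2u + 1) + 7/2| < ε whenever u > (3/4)/ε.
Take N_0 = (3/4)/ε. If u > N_0 then |(-7u - 2)/(2u + 1) + 7/2| < (3/4)/u < ε.

N_0 = (3/4)/ε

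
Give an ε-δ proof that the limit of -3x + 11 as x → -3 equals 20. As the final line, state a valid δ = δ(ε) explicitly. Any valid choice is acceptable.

Suppose ε > 0. We need δ > 0 so that 0 < |x + 3| < δ implies |(-3x + 11) − 20| < ε.
|(-3x + 11) − 20| = |-3x - 9| = 3|x + 3|.
Thus it suffices that |x + 3| < ε/3.
Take δ = ε/3. If 0 < |x + 3| < δ then |(-3x + 11) − 20| = 3|x + 3| < 3·(ε/3) = ε.

δ = ε/3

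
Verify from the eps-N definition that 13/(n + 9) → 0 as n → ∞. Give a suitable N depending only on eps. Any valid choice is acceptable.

Let eps > 0. For n ≥ 1, |13/(n + 9) − 0| = 13/(n + 9) ≤ 13/n.
We need 13/n < eps, i.e. n > 13/eps.
Take N = 13/eps. If n > N then |13/(n + 9)| ≤ 13/n < eps.

N = 13/eps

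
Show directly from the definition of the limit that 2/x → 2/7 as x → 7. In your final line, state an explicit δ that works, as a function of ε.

Fix ε > 0. We seek δ > 0 such that 0 < |x − 7| < δ implies |2/x − (2/7)| < ε.
|2/x − (2/7)| = 2·|7 − x|/(7·|x|) = 2|x − 7|/(7|x|).
Restrict δ ≤ 7/2. Then |x − 7| < 7/2 gives |x| > 7/2, so 7|x| > 49/2.
Then |2/x − (2/7)| < 2|x − 7|/(49/2), which is < ε when |x − 7| < (49/4)ε.
Take δ = min(7/2, (49/4)ε). Then 0 < |x − 7| < δ gives both |x − 7| < 7/2 and |x − 7| < (49/4)ε, so |2/x − (2/7)| < ε.

δ = min(7/2, (49/4)ε)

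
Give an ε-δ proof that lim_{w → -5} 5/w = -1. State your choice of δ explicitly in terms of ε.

δ = min(5/2, (5/2)ε)

Let ε > 0. We seek δ > 0 such that 0 < |w + 5| < δ implies |5/w + 1| < ε.
|5/w + 1| = 5·|-5 − w|/(5·|w|) = 5|w + 5|/(5|w|).
Require δ ≤ 5/2 so that |w| > 5 − 5/2 = 5/2, hence 5|w| > 25/2.
Then |5/w + 1| < 5|w + 5|/(25/2), which is < ε when |w + 5| < (5/2)ε.
Take δ = min(5/2, (5/2)ε). Then 0 < |w + 5| < δ gives both |w + 5| < 5/2 and |w + 5| < (5/2)ε, so |5/w + 1| < ε.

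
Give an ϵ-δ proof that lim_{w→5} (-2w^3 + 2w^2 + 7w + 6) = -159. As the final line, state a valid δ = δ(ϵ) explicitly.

Fix ϵ > 0. We want δ > 0 such that 0 < |w − 5| < δ implies |(-2w^3 + 2w^2 + 7w + 6) + 159| < ϵ.
(-2w^3 + 2w^2 + 7w + 6) + 159 = -2w^3 + 2w^2 + 7w + 165 = (w − 5)(-2w^2 - 8w - 33).
So |(-2w^3 + 2w^2 + 7w + 6) + 159| = |w − 5|·|-2w^2 - 8w - 33|.
Assume first that |w − 5| < 1, so |w| < 6. Then |-2w^2 - 8w - 33| ≤ 2·6^2 + 8·6 + 33 = 153.
Hence |(-2w^3 + 2w^2 + 7w + 6) + 159| ≤ 153|w − 5| < ϵ provided |w − 5| < ϵ/153.
Take δ = min(1, ϵ/153). Then 0 < |w − 5| < δ gives both |w − 5| < 1 and |w − 5| < ϵ/153, so |(-2w^3 + 2w^2 + 7w + 6) + 159| < ϵ.

δ = min(1, ϵ/153)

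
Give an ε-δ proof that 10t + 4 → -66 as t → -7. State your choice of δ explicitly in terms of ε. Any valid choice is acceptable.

Suppose ε > 0. We need δ > 0 so that 0 < |t + 7| < δ implies |(10t + 4) + 66| < ε.
|(10t + 4) + 66| = |10t + 70| = 10|t + 7|.
Thus it suffices that |t + 7| < ε/10.
Take δ = ε/10. If 0 < |t + 7| < δ then |(10t + 4) + 66| = 10|t + 7| < 10·(ε/10) = ε.

δ = ε/10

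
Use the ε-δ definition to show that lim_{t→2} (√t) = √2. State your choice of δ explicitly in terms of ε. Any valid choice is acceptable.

δ = min(2, √2·ε)

Fix ε > 0. We want δ > 0 such that 0 < |t − 2| < δ implies |√t − √2| < ε.
Multiplying by the conjugate, |√t − √2| = |t − 2|/(√t + √2).
Restrict δ ≤ 2 so that |t − 2| < 2 forces t > 0, and then √t + √2 > √2.
Hence |√t − √2| < |t − 2|/√2, which is < ε once |t − 2| < √2·ε.
Take δ = min(2, √2·ε). If 0 < |t − 2| < δ then t > 0 and |√t − √2| < |t − 2|/√2 < ε.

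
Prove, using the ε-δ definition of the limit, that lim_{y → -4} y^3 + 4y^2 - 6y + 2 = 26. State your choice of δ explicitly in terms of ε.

δ = min(1, ε/31)

Suppose ε > 0. We want δ > 0 such that 0 < |y + 4| < δ implies |(y^3 + 4y^2 - 6y + 2) − 26| < ε.
(y^3 + 4y^2 - 6y + 2) − 26 = y^3 + 4y^2 - 6y - 24 = (y + 4)(y^2 - 6).
So |(y^3 + 4y^2 - 6y + 2) − 26| = |y + 4|·|y^2 - 6|.
Require δ ≤ 1. Then |y + 4| < 1 gives |y| < 5, and by the triangle inequality |y^2 - 6| ≤ 5^2 + 6 = 31.
Hence |(y^3 + 4y^2 - 6y + 2) − 26| ≤ 31|y + 4| < ε provided |y + 4| < ε/31.
Take δ = min(1, ε/31). Then 0 < |y + 4| < δ gives both |y + 4| < 1 and |y + 4| < ε/31, so |(y^3 + 4y^2 - 6y + 2) − 26| < ε.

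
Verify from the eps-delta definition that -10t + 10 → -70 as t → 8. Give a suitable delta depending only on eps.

Let eps > 0. We need delta > 0 so that 0 < |t − 8| < delta implies |(-10t + 10) + 70| < eps.
Since (-10t + 10) + 70 = -10(t − 8), we have |(-10t + 10) + 70| = 10|t − 8|.
So 10|t − 8| < eps exactly when |t − 8| < eps/10.
Choosing delta = eps/10 gives |(-10t + 10) + 70| = 10|t − 8| < eps whenever |t − 8| < delta.

delta = eps/10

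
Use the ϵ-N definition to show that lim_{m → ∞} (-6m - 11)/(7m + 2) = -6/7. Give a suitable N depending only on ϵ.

N = (65/49)/ϵ

Let ϵ > 0 be given. For m ≥ 1, |(-6m - 11)/(7m + 2) + 6/7| = |-65|/(7(7m + 2)) = 65/(7(7m + 2)).
Since 7m + 2 ≥ 7m for m ≥ 1, this is ≤ 65/(7·7m) = (65/49)/m.
So |(-6m - 11)/(7m + 2) + 6/7| < ϵ whenever m > (65/49)/ϵ.
Take N = (65/49)/ϵ. If m > N then |(-6m - 11)/(7m + 2) + 6/7| ≤ (65/49)/m < ϵ.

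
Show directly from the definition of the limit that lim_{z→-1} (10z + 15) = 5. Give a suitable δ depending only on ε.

δ = ε/10

Fix ε > 0. We need δ > 0 so that 0 < |z + 1| < δ implies |(10z + 15) − 5| < ε.
|(10z + 15) − 5| = |10z + 10| = 10|z + 1|.
So 10|z + 1| < ε exactly when |z + 1| < ε/10.
Take δ = ε/10. If 0 < |z + 1| < δ then |(10z + 15) − 5| = 10|z + 1| < 10·(ε/10) = ε.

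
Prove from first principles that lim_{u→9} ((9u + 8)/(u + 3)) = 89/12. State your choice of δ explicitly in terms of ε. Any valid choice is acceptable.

Let ε > 0 be given. We want δ > 0 with 0 < |u − 9| < δ ⇒ |(9u + 8)/(u + 3) − (89/12)| < ε.
Combining over a common denominator, (9u + 8)/(u + 3) − (89/12) = [(9u + 8)·12 − 89·(u + 3)] / [12·(u + 3)] = 19(u − 9) / (12(u + 3)).
So |(9u + 8)/(u + 3) − (89/12)| = 19|u − 9| / (12·|u + 3|).
Restrict δ ≤ 6. Then |u − 9| < 6 gives |u + 3| = |(u − 9) + 12| ≥ 12 − 6 = 6.
Hence |(9u + 8)/(u + 3) − (89/12)| < 19|u − 9|/(12·6) = (19/72)|u − 9|, which is < ε once |u − 9| < (72/19)ε.
Take δ = min(6, (72/19)ε). Then 0 < |u − 9| < δ forces both bounds, so |(9u + 8)/(u + 3) − (89/12)| < ε.

δ = min(6, (72/19)ε)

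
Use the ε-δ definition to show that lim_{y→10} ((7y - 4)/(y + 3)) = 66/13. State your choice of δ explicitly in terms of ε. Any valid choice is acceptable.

δ = min(13/2, (169/50)ε)

Let ε > 0. We want δ > 0 with 0 < |y − 10| < δ ⇒ |(7y - 4)/(y + 3) − (66/13)| < ε.
Combining over a common denominator, (7y - 4)/(y + 3) − (66/13) = [(7y - 4)·13 − 66·(y + 3)] / [13·(y + 3)] = 25(y − 10) / (13(y + 3)).
So |(7y - 4)/(y + 3) − (66/13)| = 25|y − 10| / (13·|y + 3|).
Require δ ≤ 13/2, so |y + 3| ≥ |13| − |y − 10| > 13 − 13/2 = 13/2.
Hence |(7y - 4)/(y + 3) − (66/13)| < 25|y − 10|/(13·(13/2)) = (50/169)|y − 10|, which is < ε once |y − 10| < (169/50)ε.
Take δ = min(13/2, (169/50)ε). Then 0 < |y − 10| < δ forces both bounds, so |(7y - 4)/(y + 3) − (66/13)| < ε.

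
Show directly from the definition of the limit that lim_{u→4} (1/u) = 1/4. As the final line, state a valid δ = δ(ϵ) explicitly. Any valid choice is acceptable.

Let ϵ > 0 be given. We seek δ > 0 such that 0 < |u − 4| < δ implies |1/u − (1/4)| < ϵ.
|1/u − (1/4)| = |4 − u|/(4·|u|) = |u − 4|/(4|u|).
Restrict δ ≤ 2. Then |u − 4| < 2 gives |u| > 2, so 4|u| > 8.
Then |1/u − (1/4)| < |u − 4|/8, which is < ϵ when |u − 4| < 8ϵ.
Take δ = min(2, 8ϵ). Then 0 < |u − 4| < δ gives both |u − 4| < 2 and |u − 4| < 8ϵ, so |1/u − (1/4)| < ϵ.

δ = min(2, 8ϵ)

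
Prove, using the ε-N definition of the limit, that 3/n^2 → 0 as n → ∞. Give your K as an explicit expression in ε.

K = (3/ε)^{1/2}

Let ε > 0 be given. For n ≥ 1, |3/n^2 − 0| = 3/n^2.
3/n^2 < ε ⇔ n^2 > 3/ε ⇔ n > (3/ε)^{1/2}.
Take K = (3/ε)^{1/2}. Then n > K implies 3/n^2 < ε.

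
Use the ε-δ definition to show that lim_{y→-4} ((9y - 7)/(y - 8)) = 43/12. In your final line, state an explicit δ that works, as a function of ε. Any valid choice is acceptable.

Let ε > 0. We want δ > 0 with 0 < |y + 4| < δ ⇒ |(9y - 7)/(y - 8) − (43/12)| < ε.
Combining over a common denominator, (9y - 7)/(y - 8) − (43/12) = [(9y - 7)·(-12) − (-43)·(y - 8)] / [(-12)·(y - 8)] = -65(y + 4) / ((-12)(y - 8)).
So |(9y - 7)/(y - 8) − (43/12)| = 65|y + 4| / (12·|y − 8|).
Require δ ≤ 6, so |y − 8| ≥ |-12| − |y + 4| > 12 − 6 = 6.
Hence |(9y - 7)/(y - 8) − (43/12)| < 65|y + 4|/(12·6) = (65/72)|y + 4|, which is < ε once |y + 4| < (72/65)ε.
Take δ = min(6, (72/65)ε). Then 0 < |y + 4| < δ forces both bounds, so |(9y - 7)/(y - 8) − (43/12)| < ε.

δ = min(6, (72/65)ε)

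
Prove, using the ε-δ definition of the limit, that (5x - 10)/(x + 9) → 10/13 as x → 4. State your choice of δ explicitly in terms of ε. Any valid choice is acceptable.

δ = min(13/2, (169/110)ε)

Let ε > 0 be given. We want δ > 0 with 0 < |x − 4| < δ ⇒ |(5x - 10)/(x + 9) − (10/13)| < ε.
Combining over a common denominator, (5x - 10)/(x + 9) − (10/13) = [(5x - 10)·13 − 10·(x + 9)] / [13·(x + 9)] = 55(x − 4) / (13(x + 9)).
So |(5x - 10)/(x + 9) − (10/13)| = 55|x − 4| / (13·|x + 9|).
Restrict δ ≤ 13/2. Then |x − 4| < 13/2 gives |x + 9| = |(x − 4) + 13| ≥ 13 − 13/2 = 13/2.
Hence |(5x - 10)/(x + 9) − (10/13)| < 55|x − 4|/(13·(13/2)) = (110/169)|x − 4|, which is < ε once |x − 4| < (169/110)ε.
Take δ = min(13/2, (169/110)ε). Then 0 < |x − 4| < δ forces both bounds, so |(5x - 10)/(x + 9) − (10/13)| < ε.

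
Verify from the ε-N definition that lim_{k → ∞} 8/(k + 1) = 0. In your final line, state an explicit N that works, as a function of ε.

Fix ε > 0. For k ≥ 1, |8/(k + 1) − 0| = 8/(k + 1) ≤ 8/k.
We need 8/k < ε, i.e. k > 8/ε.
Take N = 8/ε. If k > N then |8/(k + 1)| ≤ 8/k < ε.

N = 8/ε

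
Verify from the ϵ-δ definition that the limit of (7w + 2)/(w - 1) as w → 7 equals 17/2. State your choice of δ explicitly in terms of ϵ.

δ = min(3, 2ϵ)

Fix ϵ > 0. We want δ > 0 with 0 < |w − 7| < δ ⇒ |(7w + 2)/(w - 1) − (17/2)| < ϵ.
Combining over a common denominator, (7w + 2)/(w - 1) − (17/2) = [(7w + 2)·6 − 51·(w - 1)] / [6·(w - 1)] = -9(w − 7) / (6(w - 1)).
So |(7w + 2)/(w - 1) − (17/2)| = 9|w − 7| / (6·|w − 1|).
Restrict δ ≤ 3. Then |w − 7| < 3 gives |w − 1| = |(w − 7) + 6| ≥ 6 − 3 = 3.
Hence |(7w + 2)/(w - 1) − (17/2)| < 9|w − 7|/(6·3) = (1/2)|w − 7|, which is < ϵ once |w − 7| < 2ϵ.
Take δ = min(3, 2ϵ). Then 0 < |w − 7| < δ forces both bounds, so |(7w + 2)/(w - 1) − (17/2)| < ϵ.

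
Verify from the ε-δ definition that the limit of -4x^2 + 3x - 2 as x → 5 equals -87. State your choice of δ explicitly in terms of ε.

δ = min(1, ε/41)

Let ε > 0. We want δ > 0 such that 0 < |x − 5| < δ implies |(-4x^2 + 3x - 2) + 87| < ε.
(-4x^2 + 3x - 2) + 87 = -4x^2 + 3x + 85 = (x − 5)(-4x - 17).
So |(-4x^2 + 3x - 2) + 87| = |x − 5|·|-4x - 17|.
Assume first that |x − 5| < 1, so |x| < 6. Then |-4x - 17| ≤ 4·6 + 17 = 41.
Hence |(-4x^2 + 3x - 2) + 87| ≤ 41|x − 5| < ε provided |x − 5| < ε/41.
Choosing δ = min(1, ε/41) ensures both conditions, hence |(-4x^2 + 3x - 2) + 87| < ε.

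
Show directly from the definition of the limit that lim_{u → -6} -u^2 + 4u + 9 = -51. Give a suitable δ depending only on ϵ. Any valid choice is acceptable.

Fix ϵ > 0. We want δ > 0 such that 0 < |u + 6| < δ implies |(-u^2 + 4u + 9) + 51| < ϵ.
(-u^2 + 4u + 9) + 51 = -u^2 + 4u + 60 = (u + 6)(-u + 10).
So |(-u^2 + 4u + 9) + 51| = |u + 6|·|-u + 10|.
Require δ ≤ 1. Then |u + 6| < 1 gives |u| < 7, and by the triangle inequality |-u + 10| ≤ 7 + 10 = 17.
Hence |(-u^2 + 4u + 9) + 51| ≤ 17|u + 6| < ϵ provided |u + 6| < ϵ/17.
Take δ = min(1, ϵ/17). Then 0 < |u + 6| < δ gives both |u + 6| < 1 and |u + 6| < ϵ/17, so |(-u^2 + 4u + 9) + 51| < ϵ.

δ = min(1, ϵ/17)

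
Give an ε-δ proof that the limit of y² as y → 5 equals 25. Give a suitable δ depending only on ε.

Let ε > 0. We seek δ > 0 with 0 < |y − 5| < δ ⇒ |y² − 25| < ε.
Factor: y² − 25 = (y − 5)(y + 5), so |y² − 25| = |y − 5|·|y + 5|.
Restrict δ ≤ 1. Then |y − 5| < 1 gives |y| < 6, so by the triangle inequality |y + 5| ≤ 6 + 5 = 11.
Hence |y² − 25| ≤ 11|y − 5|, which is < ε once |y − 5| < ε/11.
Take δ = min(1, ε/11). If 0 < |y − 5| < δ then both bounds hold and |y² − 25| ≤ 11|y − 5| < 11·(ε/11) = ε.

δ = min(1, ε/11)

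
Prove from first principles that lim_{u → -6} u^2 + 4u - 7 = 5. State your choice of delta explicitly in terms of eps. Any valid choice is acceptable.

delta = min(1, eps/9)

Suppose eps > 0. We want delta > 0 such that 0 < |u + 6| < delta implies |(u^2 + 4u - 7) − 5| < eps.
(u^2 + 4u - 7) − 5 = u^2 + 4u - 12 = (u + 6)(u - 2).
So |(u^2 + 4u - 7) − 5| = |u + 6|·|u - 2|.
Require delta ≤ 1. Then |u + 6| < 1 gives |u| < 7, and by the triangle inequality |u - 2| ≤ 7 + 2 = 9.
Hence |(u^2 + 4u - 7) − 5| ≤ 9|u + 6| < eps provided |u + 6| < eps/9.
Choosing delta = min(1, eps/9) ensures both conditions, hence |(u^2 + 4u - 7) − 5| < eps.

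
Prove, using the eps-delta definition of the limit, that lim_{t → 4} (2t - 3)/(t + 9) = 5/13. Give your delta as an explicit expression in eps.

delta = min(13/2, (169/42)eps)

Let eps > 0. We want delta > 0 with 0 < |t − 4| < delta ⇒ |(2t - 3)/(t + 9) − (5/13)| < eps.
Combining over a common denominator, (2t - 3)/(t + 9) − (5/13) = [(2t - 3)·13 − 5·(t + 9)] / [13·(t + 9)] = 21(t − 4) / (13(t + 9)).
So |(2t - 3)/(t + 9) − (5/13)| = 21|t − 4| / (13·|t + 9|).
Require delta ≤ 13/2, so |t + 9| ≥ |13| − |t − 4| > 13 − 13/2 = 13/2.
Hence |(2t - 3)/(t + 9) − (5/13)| < 21|t − 4|/(13·(13/2)) = (42/169)|t − 4|, which is < eps once |t − 4| < (169/42)eps.
Take delta = min(13/2, (169/42)eps). Then 0 < |t − 4| < delta forces both bounds, so |(2t - 3)/(t + 9) − (5/13)| < eps.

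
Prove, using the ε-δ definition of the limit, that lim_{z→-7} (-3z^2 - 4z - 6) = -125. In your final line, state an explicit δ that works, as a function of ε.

Fix ε > 0. We want δ > 0 such that 0 < |z + 7| < δ implies |(-3z^2 - 4z - 6) + 125| < ε.
(-3z^2 - 4z - 6) + 125 = -3z^2 - 4z + 119 = (z + 7)(-3z + 17).
So |(-3z^2 - 4z - 6) + 125| = |z + 7|·|-3z + 17|.
Assume first that |z + 7| < 2, so |z| < 9. Then |-3z + 17| ≤ 3·9 + 17 = 44.
Hence |(-3z^2 - 4z - 6) + 125| ≤ 44|z + 7| < ε provided |z + 7| < ε/44.
Take δ = min(2, ε/44). Then 0 < |z + 7| < δ gives both |z + 7| < 2 and |z + 7| < ε/44, so |(-3z^2 - 4z - 6) + 125| < ε.

δ = min(2, ε/44)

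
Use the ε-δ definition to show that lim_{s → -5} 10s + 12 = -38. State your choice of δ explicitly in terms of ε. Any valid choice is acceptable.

Let ε > 0 be given. We need δ > 0 so that 0 < |s + 5| < δ implies |(10s + 12) + 38| < ε.
|(10s + 12) + 38| = |10s + 50| = 10|s + 5|.
So 10|s + 5| < ε exactly when |s + 5| < ε/10.
Choosing δ = ε/10 gives |(10s + 12) + 38| = 10|s + 5| < ε whenever |s + 5| < δ.

δ = ε/10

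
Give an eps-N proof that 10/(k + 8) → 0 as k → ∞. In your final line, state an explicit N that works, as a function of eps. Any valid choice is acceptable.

Let eps > 0 be given. For k ≥ 1, |10/(k + 8) − 0| = 10/(k + 8) ≤ 10/k.
We need 10/k < eps, i.e. k > 10/eps.
Take N = 10/eps. If k > N then |10/(k + 8)| ≤ 10/k < eps.

N = 10/eps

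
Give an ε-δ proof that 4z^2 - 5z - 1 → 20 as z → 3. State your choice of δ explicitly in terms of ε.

δ = min(1, ε/23)

Fix ε > 0. We want δ > 0 such that 0 < |z − 3| < δ implies |(4z^2 - 5z - 1) − 20| < ε.
(4z^2 - 5z - 1) − 20 = 4z^2 - 5z - 21 = (z − 3)(4z + 7).
So |(4z^2 - 5z - 1) − 20| = |z − 3|·|4z + 7|.
Assume first that |z − 3| < 1, so |z| < 4. Then |4z + 7| ≤ 4·4 + 7 = 23.
Hence |(4z^2 - 5z - 1) − 20| ≤ 23|z − 3| < ε provided |z − 3| < ε/23.
Choosing δ = min(1, ε/23) ensures both conditions, hence |(4z^2 - 5z - 1) − 20| < ε.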